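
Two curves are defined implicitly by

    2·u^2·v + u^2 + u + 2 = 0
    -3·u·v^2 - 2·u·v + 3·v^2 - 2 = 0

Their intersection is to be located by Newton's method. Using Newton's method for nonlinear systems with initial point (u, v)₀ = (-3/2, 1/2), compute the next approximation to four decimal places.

At (-3/2, 1/2): F = (5.0000, 1.3750).
Jacobian J = [[4·u·v + 2·u + 1, 2·u^2], [-3·v^2 - 2·v, -6·u·v - 2·u + 6·v]].
At the point, J = [[-5.0000, 4.5000], [-1.7500, 10.5000]] (det J = -44.6250).
Solving J·Δ = −F gives Δ = (1.0378, 0.0420).
Then the next iterate is (u, v)₁ = (-0.4622, 0.5420).

(-0.4622, 0.5420)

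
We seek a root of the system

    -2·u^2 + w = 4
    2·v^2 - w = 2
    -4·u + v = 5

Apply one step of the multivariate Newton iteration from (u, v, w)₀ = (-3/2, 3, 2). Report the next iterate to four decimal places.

At (-3/2, 3, 2): F = (-6.5000, 14.0000, 4.0000).
Jacobian J = [[-4·u, 0, 1], [0, 4·v, -1], [-4, 1, 0]].
At the point, J = [[6.0000, 0.0000, 1.0000], [0.0000, 12.0000, -1.0000], [-4.0000, 1.0000, 0.0000]] (det J = 54.0000).
Solving J·Δ = −F gives Δ = (0.7500, -1.0000, 2.0000).
Then the next iterate is (u, v, w)₁ = (-0.7500, 2.0000, 4.0000).

(-0.7500, 2.0000, 4.0000)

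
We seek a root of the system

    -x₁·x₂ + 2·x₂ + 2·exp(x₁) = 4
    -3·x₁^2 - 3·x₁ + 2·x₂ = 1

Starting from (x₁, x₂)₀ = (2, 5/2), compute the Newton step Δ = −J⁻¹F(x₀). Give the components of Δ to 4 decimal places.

(-0.8778, 0.4163)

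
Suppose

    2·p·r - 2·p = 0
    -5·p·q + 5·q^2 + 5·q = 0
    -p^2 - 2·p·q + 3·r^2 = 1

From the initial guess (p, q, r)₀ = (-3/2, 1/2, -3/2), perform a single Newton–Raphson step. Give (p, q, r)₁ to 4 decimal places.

At (-3/2, 1/2, -3/2): F = (7.5000, 7.5000, 5.0000).
Jacobian J = [[2·r - 2, 0, 2·p], [-5·q, -5·p + 10·q + 5, 0], [-2·p - 2·q, -2·p, 6·r]].
At the point, J = [[-5.0000, 0.0000, -3.0000], [-2.5000, 17.5000, 0.0000], [2.0000, 3.0000, -9.0000]] (det J = 915.0000).
Solving J·Δ = −F gives Δ = (1.0779, -0.2746, 0.7036).
Then the next iterate is (p, q, r)₁ = (-0.4221, 0.2254, -0.7964).

(-0.4221, 0.2254, -0.7964)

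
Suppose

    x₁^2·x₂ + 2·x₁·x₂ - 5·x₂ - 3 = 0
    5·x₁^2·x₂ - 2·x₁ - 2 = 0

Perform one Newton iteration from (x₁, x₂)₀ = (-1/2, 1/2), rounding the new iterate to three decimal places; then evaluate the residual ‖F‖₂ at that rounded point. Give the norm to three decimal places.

At (-1/2, 1/2): F = (-5.875, -0.375).
Jacobian J = [[2·x₁·x₂ + 2·x₂, x₁^2 + 2·x₁ - 5], [10·x₁·x₂ - 2, 5·x₁^2]].
At the point, J = [[0.500, -5.750], [-4.500, 1.250]] (det J = -25.250).
Solving J·Δ = −F gives Δ = (-0.376, -1.054).
Then the next iterate is (x₁, x₂)₁ = (-0.876, -0.554).
Re-evaluating at (-0.876, -0.554): F = (0.31548, -2.37363), so ‖F‖₂ = 2.395.

2.395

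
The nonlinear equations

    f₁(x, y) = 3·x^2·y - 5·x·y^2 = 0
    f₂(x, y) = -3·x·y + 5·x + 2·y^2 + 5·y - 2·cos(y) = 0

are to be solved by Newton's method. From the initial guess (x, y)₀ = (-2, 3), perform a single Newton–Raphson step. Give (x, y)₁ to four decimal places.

(-2.1008, 1.1366)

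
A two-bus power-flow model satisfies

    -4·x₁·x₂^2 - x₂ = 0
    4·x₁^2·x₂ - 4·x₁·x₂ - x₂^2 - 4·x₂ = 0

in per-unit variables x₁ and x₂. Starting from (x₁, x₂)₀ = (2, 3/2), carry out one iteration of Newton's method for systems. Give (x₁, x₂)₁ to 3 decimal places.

At (2, 3/2): F = (-19.500, 3.750).
Jacobian J = [[-4·x₂^2, -8·x₁·x₂ - 1], [8·x₁·x₂ - 4·x₂, 4·x₁^2 - 4·x₁ - 2·x₂ - 4]].
At the point, J = [[-9.000, -25.000], [18.000, 1.000]] (det J = 441.000).
Solving J·Δ = −F gives Δ = (-0.168, -0.719).
Then the next iterate is (x₁, x₂)₁ = (1.832, 0.781).

(1.832, 0.781)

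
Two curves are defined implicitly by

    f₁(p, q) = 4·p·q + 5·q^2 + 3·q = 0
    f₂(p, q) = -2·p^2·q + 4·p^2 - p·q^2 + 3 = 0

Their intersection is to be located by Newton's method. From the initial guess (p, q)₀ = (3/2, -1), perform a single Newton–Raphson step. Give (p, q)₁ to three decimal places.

At (3/2, -1): F = (-4.000, 15.000).
Jacobian J = [[4·q, 4·p + 10·q + 3], [-4·p·q + 8·p - q^2, -2·p^2 - 2·p·q]].
At the point, J = [[-4.000, -1.000], [17.000, -1.500]] (det J = 23.000).
Solving J·Δ = −F gives Δ = (-0.913, -0.348).
Then the next iterate is (p, q)₁ = (0.587, -1.348).

(0.587, -1.348)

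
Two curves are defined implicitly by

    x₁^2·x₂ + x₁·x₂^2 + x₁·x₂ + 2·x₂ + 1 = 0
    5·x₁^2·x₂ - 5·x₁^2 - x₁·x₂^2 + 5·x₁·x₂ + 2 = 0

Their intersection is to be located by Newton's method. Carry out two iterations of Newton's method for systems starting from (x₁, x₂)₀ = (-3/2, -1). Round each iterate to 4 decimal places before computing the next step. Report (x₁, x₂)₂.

At (-3/2, -1): F = (-3.2500, -11.5000).
Jacobian J = [[2·x₁·x₂ + x₂^2 + x₂, x₁^2 + 2·x₁·x₂ + x₁ + 2], [10·x₁·x₂ - 10·x₁ - x₂^2 + 5·x₂, 5·x₁^2 - 2·x₁·x₂ + 5·x₁]].
At the point, J = [[3.0000, 5.7500], [24.0000, 0.7500]] (det J = -135.7500).
Solving J·Δ = −F gives Δ = (0.4692, 0.3204).
Then the next iterate is (x₁, x₂)₁ = (-1.0308, -0.6796).
Round to (-1.0308, -0.6796) and repeat: F = (-0.856858, -2.944544), J = [[1.183320, 3.432812], [13.453461, -1.242320]].
Δ = (0.2345, 0.1688), so (x₁, x₂)₂ = (-0.7963, -0.5108).

(-0.7963, -0.5108)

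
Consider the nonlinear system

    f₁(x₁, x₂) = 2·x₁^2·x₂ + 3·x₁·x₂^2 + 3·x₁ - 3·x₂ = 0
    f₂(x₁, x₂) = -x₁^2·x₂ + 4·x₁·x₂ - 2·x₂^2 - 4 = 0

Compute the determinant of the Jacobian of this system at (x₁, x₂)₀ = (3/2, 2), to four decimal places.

J = [[4·x₁·x₂ + 3·x₂^2 + 3, 2·x₁^2 + 6·x₁·x₂ - 3], [-2·x₁·x₂ + 4·x₂, -x₁^2 + 4·x₁ - 4·x₂]].
At the point, J = [[27.0000, 19.5000], [2.0000, -4.2500]].
det J = -153.7500.

-153.7500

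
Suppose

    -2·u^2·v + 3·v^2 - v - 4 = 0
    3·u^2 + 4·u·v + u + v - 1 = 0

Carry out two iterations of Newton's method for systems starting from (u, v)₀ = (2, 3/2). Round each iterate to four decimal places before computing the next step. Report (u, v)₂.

(-5.0966, 10.0802)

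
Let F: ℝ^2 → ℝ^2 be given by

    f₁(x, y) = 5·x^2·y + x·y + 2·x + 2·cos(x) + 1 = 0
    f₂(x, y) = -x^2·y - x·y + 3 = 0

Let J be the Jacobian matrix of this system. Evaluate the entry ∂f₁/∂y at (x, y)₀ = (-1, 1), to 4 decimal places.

∂f₁/∂y = 5·x^2 + x.
At (-1, 1) this is 4.0000.

4.0000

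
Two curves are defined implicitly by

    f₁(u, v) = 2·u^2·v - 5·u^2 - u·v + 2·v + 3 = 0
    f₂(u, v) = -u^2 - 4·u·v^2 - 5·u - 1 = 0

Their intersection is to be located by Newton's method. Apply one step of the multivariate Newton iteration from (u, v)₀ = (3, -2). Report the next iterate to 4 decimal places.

(1.8184, -1.1438)

At (3, -2): F = (-76.0000, -73.0000).
Jacobian J = [[4·u·v - 10·u - v, 2·u^2 - u + 2], [-2·u - 4·v^2 - 5, -8·u·v]].
At the point, J = [[-52.0000, 17.0000], [-27.0000, 48.0000]] (det J = -2037.0000).
Solving J·Δ = −F gives Δ = (-1.1816, 0.8562).
Then the next iterate is (u, v)₁ = (1.8184, -1.1438).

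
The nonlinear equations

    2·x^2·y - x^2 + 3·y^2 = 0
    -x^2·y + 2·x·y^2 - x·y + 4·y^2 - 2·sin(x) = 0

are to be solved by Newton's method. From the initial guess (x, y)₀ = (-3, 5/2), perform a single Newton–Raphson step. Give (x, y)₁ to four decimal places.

(-2.9562, 0.8728)

At (-3, 5/2): F = (54.7500, -27.217760).
Jacobian J = [[4·x·y - 2·x, 2·x^2 + 6·y], [-2·x·y + 2·y^2 - y - 2·cos(x), -x^2 + 4·x·y - x + 8·y]].
At the point, J = [[-24.0000, 33.0000], [26.979985, -16.0000]] (det J = -506.339505).
Solving J·Δ = −F gives Δ = (0.0438, -1.6272).
Then the next iterate is (x, y)₁ = (-2.9562, 0.8728).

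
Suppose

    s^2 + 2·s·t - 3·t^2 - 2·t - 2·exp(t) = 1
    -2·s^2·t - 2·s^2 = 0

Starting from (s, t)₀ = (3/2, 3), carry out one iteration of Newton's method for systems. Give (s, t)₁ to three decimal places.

At (3/2, 3): F = (-62.92107, -18.000).
Jacobian J = [[2·s + 2·t, 2·s - 6·t - 2·exp(t) - 2], [-4·s·t - 4·s, -2·s^2]].
At the point, J = [[9.000, -57.17107], [-24.000, -4.500]] (det J = -1412.60577).
Solving J·Δ = −F gives Δ = (-0.528, -1.184).
Then the next iterate is (s, t)₁ = (0.972, 1.816).

(0.972, 1.816)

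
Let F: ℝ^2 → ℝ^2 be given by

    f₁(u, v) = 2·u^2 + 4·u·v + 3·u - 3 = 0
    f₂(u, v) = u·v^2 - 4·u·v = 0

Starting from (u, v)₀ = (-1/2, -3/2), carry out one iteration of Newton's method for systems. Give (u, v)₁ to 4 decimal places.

At (-1/2, -3/2): F = (-1.0000, -4.1250).
Jacobian J = [[4·u + 4·v + 3, 4·u], [v^2 - 4·v, 2·u·v - 4·u]].
At the point, J = [[-5.0000, -2.0000], [8.2500, 3.5000]] (det J = -1.0000).
Solving J·Δ = −F gives Δ = (-11.7500, 28.8750).
Then the next iterate is (u, v)₁ = (-12.2500, 27.3750).

(-12.2500, 27.3750)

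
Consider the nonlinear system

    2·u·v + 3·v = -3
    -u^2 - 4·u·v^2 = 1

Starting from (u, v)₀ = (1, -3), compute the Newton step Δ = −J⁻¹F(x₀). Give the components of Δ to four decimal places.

At (1, -3): F = (-12.0000, -38.0000).
Jacobian J = [[2·v, 2·u + 3], [-2·u - 4·v^2, -8·u·v]].
At the point, J = [[-6.0000, 5.0000], [-38.0000, 24.0000]] (det J = 46.0000).
Solving J·Δ = −F gives Δ = (2.1304, 4.9565).

(2.1304, 4.9565)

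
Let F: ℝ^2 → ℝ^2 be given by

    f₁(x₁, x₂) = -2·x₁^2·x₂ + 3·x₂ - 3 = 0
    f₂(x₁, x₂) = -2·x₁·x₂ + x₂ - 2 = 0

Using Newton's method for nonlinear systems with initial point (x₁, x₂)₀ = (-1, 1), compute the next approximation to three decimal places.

(-0.500, 1.000)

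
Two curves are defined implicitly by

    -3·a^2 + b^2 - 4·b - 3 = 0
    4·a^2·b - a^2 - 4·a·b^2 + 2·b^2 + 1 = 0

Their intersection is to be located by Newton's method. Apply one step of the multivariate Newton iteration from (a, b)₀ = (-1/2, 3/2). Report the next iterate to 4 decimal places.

At (-1/2, 3/2): F = (-7.5000, 11.2500).
Jacobian J = [[-6·a, 2·b - 4], [8·a·b - 2·a - 4·b^2, 4·a^2 - 8·a·b + 4·b]].
At the point, J = [[3.0000, -1.0000], [-14.0000, 13.0000]] (det J = 25.0000).
Solving J·Δ = −F gives Δ = (3.4500, 2.8500).
Then the next iterate is (a, b)₁ = (2.9500, 4.3500).

(2.9500, 4.3500)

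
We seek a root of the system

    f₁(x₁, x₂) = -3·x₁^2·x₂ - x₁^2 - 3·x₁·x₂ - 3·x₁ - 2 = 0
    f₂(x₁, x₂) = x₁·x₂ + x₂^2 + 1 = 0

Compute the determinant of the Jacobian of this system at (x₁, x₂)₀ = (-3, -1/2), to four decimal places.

9.0000

J = [[-6·x₁·x₂ - 2·x₁ - 3·x₂ - 3, -3·x₁^2 - 3·x₁], [x₂, x₁ + 2·x₂]].
At the point, J = [[-4.5000, -18.0000], [-0.5000, -4.0000]].
det J = 9.0000.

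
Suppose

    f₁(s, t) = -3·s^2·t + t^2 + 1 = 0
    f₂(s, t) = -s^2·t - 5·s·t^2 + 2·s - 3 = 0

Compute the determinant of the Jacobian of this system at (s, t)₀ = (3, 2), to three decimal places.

1794.000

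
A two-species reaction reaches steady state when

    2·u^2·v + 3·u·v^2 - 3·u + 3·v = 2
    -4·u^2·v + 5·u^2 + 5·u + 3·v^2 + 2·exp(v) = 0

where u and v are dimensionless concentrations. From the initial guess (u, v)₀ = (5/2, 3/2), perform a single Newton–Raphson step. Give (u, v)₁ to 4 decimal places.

(-5.4592, 4.6213)

At (5/2, 3/2): F = (30.6250, 21.963378).
Jacobian J = [[4·u·v + 3·v^2 - 3, 2·u^2 + 6·u·v + 3], [-8·u·v + 10·u + 5, -4·u^2 + 6·v + 2·exp(v)]].
At the point, J = [[18.7500, 38.0000], [0.0000, -7.036622]] (det J = -131.936660).
Solving J·Δ = −F gives Δ = (-7.9592, 3.1213).
Then the next iterate is (u, v)₁ = (-5.4592, 4.6213).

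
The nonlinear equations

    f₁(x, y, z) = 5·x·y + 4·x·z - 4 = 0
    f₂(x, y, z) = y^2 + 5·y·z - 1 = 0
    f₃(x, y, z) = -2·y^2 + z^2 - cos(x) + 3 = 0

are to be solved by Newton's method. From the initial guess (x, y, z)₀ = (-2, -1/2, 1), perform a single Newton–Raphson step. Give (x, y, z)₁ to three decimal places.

At (-2, -1/2, 1): F = (-7.000, -3.250, 3.91615).
Jacobian J = [[5·y + 4·z, 5·x, 4·x], [0, 2·y + 5·z, 5·y], [sin(x), -4·y, 2·z]].
At the point, J = [[1.500, -10.000, -8.000], [0.000, 4.000, -2.500], [-0.90930, 2.000, 2.000]] (det J = -32.32995).
Solving J·Δ = −F gives Δ = (3.688, 0.392, -0.673).
Then the next iterate is (x, y, z)₁ = (1.688, -0.108, 0.327).

(1.688, -0.108, 0.327)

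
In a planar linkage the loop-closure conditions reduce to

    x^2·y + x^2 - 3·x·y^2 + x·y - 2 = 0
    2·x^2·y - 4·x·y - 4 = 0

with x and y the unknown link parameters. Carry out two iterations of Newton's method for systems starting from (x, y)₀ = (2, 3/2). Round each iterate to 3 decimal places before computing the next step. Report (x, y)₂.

(2.523, 1.544)

At (2, 3/2): F = (-2.500, -4.000).
Jacobian J = [[2·x·y + 2·x - 3·y^2 + y, x^2 - 6·x·y + x], [4·x·y - 4·y, 2·x^2 - 4·x]].
At the point, J = [[4.750, -12.000], [6.000, 0.000]] (det J = 72.000).
Solving J·Δ = −F gives Δ = (0.667, 0.056).
Then the next iterate is (x, y)₁ = (2.667, 1.556).
Round to (2.667, 1.556) and repeat: F = (0.95889, 1.53590), J = [[7.92630, -15.11922], [10.37541, 3.55778]].
Δ = (-0.144, -0.012), so (x, y)₂ = (2.523, 1.544).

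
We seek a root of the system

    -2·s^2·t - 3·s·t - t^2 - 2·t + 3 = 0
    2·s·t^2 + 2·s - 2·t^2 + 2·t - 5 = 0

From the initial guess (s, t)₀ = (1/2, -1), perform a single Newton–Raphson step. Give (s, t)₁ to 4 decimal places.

(0.1429, 1.1071)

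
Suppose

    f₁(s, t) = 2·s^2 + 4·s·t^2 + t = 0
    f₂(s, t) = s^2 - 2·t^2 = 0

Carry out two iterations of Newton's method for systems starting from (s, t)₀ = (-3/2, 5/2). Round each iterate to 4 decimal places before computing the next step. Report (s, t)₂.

At (-3/2, 5/2): F = (-30.5000, -10.2500).
Jacobian J = [[4·s + 4·t^2, 8·s·t + 1], [2·s, -4·t]].
At the point, J = [[19.0000, -29.0000], [-3.0000, -10.0000]] (det J = -277.0000).
Solving J·Δ = −F gives Δ = (0.0280, -1.0334).
Then the next iterate is (s, t)₁ = (-1.4720, 1.4666).
Round to (-1.4720, 1.4666) and repeat: F = (-6.864423, -2.135047), J = [[2.715662, -16.270682], [-2.9440, -5.8664]].
Δ = (0.0866, -0.4074), so (s, t)₂ = (-1.3854, 1.0592).

(-1.3854, 1.0592)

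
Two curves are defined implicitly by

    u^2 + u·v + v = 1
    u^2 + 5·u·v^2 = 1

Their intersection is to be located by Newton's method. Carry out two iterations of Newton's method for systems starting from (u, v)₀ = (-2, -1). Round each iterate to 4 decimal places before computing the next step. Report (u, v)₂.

(-1.0443, -0.4078)

At (-2, -1): F = (4.0000, -7.0000).
Jacobian J = [[2·u + v, u + 1], [2·u + 5·v^2, 10·u·v]].
At the point, J = [[-5.0000, -1.0000], [1.0000, 20.0000]] (det J = -99.0000).
Solving J·Δ = −F gives Δ = (0.7374, 0.3131).
Then the next iterate is (u, v)₁ = (-1.2626, -0.6869).
Round to (-1.2626, -0.6869) and repeat: F = (0.774539, -2.384514), J = [[-3.2121, -0.2626], [-0.166042, 8.672799]].
Δ = (0.2183, 0.2791), so (u, v)₂ = (-1.0443, -0.4078).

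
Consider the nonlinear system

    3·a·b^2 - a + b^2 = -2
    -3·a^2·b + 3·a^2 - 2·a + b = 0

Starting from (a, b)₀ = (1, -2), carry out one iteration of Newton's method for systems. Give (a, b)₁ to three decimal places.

(0.803, -1.073)

At (1, -2): F = (17.000, 5.000).
Jacobian J = [[3·b^2 - 1, 6·a·b + 2·b], [-6·a·b + 6·a - 2, -3·a^2 + 1]].
At the point, J = [[11.000, -16.000], [16.000, -2.000]] (det J = 234.000).
Solving J·Δ = −F gives Δ = (-0.197, 0.927).
Then the next iterate is (a, b)₁ = (0.803, -1.073).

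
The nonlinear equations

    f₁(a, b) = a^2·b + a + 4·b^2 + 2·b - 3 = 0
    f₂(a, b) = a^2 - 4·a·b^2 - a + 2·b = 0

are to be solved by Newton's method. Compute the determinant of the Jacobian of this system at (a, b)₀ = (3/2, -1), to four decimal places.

J = [[2·a·b + 1, a^2 + 8·b + 2], [2·a - 4·b^2 - 1, -8·a·b + 2]].
At the point, J = [[-2.0000, -3.7500], [-2.0000, 14.0000]].
det J = -35.5000.

-35.5000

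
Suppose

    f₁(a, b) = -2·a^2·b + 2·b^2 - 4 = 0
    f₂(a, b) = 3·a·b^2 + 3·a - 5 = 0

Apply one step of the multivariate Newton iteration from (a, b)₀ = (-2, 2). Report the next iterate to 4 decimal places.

(-1.2500, 1.0104)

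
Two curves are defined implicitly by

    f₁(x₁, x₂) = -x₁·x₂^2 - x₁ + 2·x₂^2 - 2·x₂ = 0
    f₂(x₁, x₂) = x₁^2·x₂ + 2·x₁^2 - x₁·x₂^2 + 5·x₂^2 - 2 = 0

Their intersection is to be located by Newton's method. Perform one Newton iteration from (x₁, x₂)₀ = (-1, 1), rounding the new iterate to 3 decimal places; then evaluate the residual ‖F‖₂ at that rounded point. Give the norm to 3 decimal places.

At (-1, 1): F = (2.000, 7.000).
Jacobian J = [[-x₂^2 - 1, -2·x₁·x₂ + 4·x₂ - 2], [2·x₁·x₂ + 4·x₁ - x₂^2, x₁^2 - 2·x₁·x₂ + 10·x₂]].
At the point, J = [[-2.000, 4.000], [-7.000, 13.000]] (det J = 2.000).
Solving J·Δ = −F gives Δ = (1.000, 0.000).
Then the next iterate is (x₁, x₂)₁ = (0.000, 1.000).
Re-evaluating at (0.000, 1.000): F = (0.000, 3.000), so ‖F‖₂ = 3.000.

3.000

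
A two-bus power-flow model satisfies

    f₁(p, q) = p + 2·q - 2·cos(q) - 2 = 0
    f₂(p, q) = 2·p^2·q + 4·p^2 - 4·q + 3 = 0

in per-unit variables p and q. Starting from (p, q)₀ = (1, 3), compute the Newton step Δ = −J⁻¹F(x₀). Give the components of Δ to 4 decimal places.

At (1, 3): F = (6.979985, 1.0000).
Jacobian J = [[1, 2·sin(q) + 2], [4·p·q + 8·p, 2·p^2 - 4]].
At the point, J = [[1.0000, 2.282240], [20.0000, -2.0000]] (det J = -47.644800).
Solving J·Δ = −F gives Δ = (-0.3409, -2.9090).

(-0.3409, -2.9090)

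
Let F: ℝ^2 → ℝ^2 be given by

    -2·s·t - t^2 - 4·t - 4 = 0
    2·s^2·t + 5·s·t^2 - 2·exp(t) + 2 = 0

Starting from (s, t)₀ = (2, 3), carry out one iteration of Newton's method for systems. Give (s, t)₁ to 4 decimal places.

(1.9600, 0.3743)

At (2, 3): F = (-37.0000, 75.828926).
Jacobian J = [[-2·t, -2·s - 2·t - 4], [4·s·t + 5·t^2, 2·s^2 + 10·s·t - 2·exp(t)]].
At the point, J = [[-6.0000, -14.0000], [69.0000, 27.828926]] (det J = 799.026443).
Solving J·Δ = −F gives Δ = (-0.0400, -2.6257).
Then the next iterate is (s, t)₁ = (1.9600, 0.3743).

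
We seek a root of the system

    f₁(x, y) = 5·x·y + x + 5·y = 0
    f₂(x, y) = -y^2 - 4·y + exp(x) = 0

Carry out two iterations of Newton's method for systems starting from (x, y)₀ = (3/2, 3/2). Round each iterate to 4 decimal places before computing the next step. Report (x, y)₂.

At (3/2, 3/2): F = (20.2500, -3.768311).
Jacobian J = [[5·y + 1, 5·x + 5], [exp(x), -2·y - 4]].
At the point, J = [[8.5000, 12.5000], [4.481689, -7.0000]] (det J = -115.521113).
Solving J·Δ = −F gives Δ = (-0.8193, -1.0629).
Then the next iterate is (x, y)₁ = (0.6807, 0.4371).
Round to (0.6807, 0.4371) and repeat: F = (4.353870, 0.035804), J = [[3.1855, 8.4035], [1.975260, -4.8742]].
Δ = (-0.6699, -0.2641), so (x, y)₂ = (0.0108, 0.1730).

(0.0108, 0.1730)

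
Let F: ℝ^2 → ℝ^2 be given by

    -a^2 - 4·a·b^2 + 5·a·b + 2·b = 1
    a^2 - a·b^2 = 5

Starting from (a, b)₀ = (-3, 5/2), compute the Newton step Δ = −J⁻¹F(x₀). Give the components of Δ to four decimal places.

At (-3, 5/2): F = (32.5000, 22.7500).
Jacobian J = [[-2·a - 4·b^2 + 5·b, -8·a·b + 5·a + 2], [2·a - b^2, -2·a·b]].
At the point, J = [[-6.5000, 47.0000], [-12.2500, 15.0000]] (det J = 478.2500).
Solving J·Δ = −F gives Δ = (1.2164, -0.5233).

(1.2164, -0.5233)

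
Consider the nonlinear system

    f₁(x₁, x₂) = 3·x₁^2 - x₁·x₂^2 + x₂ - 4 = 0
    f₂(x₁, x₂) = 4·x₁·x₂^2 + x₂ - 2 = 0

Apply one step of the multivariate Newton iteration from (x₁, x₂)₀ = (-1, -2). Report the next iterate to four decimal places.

(-1.3525, -0.4918)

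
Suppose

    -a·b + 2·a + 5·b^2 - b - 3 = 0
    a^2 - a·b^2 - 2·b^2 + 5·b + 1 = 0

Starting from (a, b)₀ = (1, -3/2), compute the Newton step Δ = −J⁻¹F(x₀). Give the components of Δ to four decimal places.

At (1, -3/2): F = (13.2500, -12.2500).
Jacobian J = [[-b + 2, -a + 10·b - 1], [2·a - b^2, -2·a·b - 4·b + 5]].
At the point, J = [[3.5000, -17.0000], [-0.2500, 14.0000]] (det J = 44.7500).
Solving J·Δ = −F gives Δ = (0.5084, 0.8841).

(0.5084, 0.8841)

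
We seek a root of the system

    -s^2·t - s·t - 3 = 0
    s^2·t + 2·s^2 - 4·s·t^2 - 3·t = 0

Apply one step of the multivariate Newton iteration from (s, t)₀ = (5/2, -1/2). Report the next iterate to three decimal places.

At (5/2, -1/2): F = (1.375, 8.375).
Jacobian J = [[-2·s·t - t, -s^2 - s], [2·s·t + 4·s - 4·t^2, s^2 - 8·s·t - 3]].
At the point, J = [[3.000, -8.750], [6.500, 13.250]] (det J = 96.625).
Solving J·Δ = −F gives Δ = (-0.947, -0.168).
Then the next iterate is (s, t)₁ = (1.553, -0.668).

(1.553, -0.668)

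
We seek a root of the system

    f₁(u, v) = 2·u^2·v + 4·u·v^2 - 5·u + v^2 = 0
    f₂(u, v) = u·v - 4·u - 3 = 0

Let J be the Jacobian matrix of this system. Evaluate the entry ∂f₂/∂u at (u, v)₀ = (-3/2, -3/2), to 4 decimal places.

∂f₂/∂u = v - 4.
At (-3/2, -3/2) this is -5.5000.

-5.5000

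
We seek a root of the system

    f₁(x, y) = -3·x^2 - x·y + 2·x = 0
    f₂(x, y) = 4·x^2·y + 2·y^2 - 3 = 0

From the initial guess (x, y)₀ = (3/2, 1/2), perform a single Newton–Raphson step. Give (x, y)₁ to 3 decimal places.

At (3/2, 1/2): F = (-4.500, 2.000).
Jacobian J = [[-6·x - y + 2, -x], [8·x·y, 4·x^2 + 4·y]].
At the point, J = [[-7.500, -1.500], [6.000, 11.000]] (det J = -73.500).
Solving J·Δ = −F gives Δ = (-0.633, 0.163).
Then the next iterate is (x, y)₁ = (0.867, 0.663).

(0.867, 0.663)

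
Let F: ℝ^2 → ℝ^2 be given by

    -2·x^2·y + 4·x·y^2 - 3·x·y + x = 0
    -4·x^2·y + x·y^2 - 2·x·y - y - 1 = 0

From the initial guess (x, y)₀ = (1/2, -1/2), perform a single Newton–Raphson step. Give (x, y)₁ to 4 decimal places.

At (1/2, -1/2): F = (2.0000, 0.6250).
Jacobian J = [[-4·x·y + 4·y^2 - 3·y + 1, -2·x^2 + 8·x·y - 3·x], [-8·x·y + y^2 - 2·y, -4·x^2 + 2·x·y - 2·x - 1]].
At the point, J = [[4.5000, -4.0000], [3.2500, -3.5000]] (det J = -2.7500).
Solving J·Δ = −F gives Δ = (-1.6364, -1.3409).
Then the next iterate is (x, y)₁ = (-1.1364, -1.8409).

(-1.1364, -1.8409)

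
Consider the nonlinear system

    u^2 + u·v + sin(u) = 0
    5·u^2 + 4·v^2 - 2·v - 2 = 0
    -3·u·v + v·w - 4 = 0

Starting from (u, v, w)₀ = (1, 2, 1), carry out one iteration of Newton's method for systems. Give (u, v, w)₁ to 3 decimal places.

(0.276, 1.446, 2.274)

At (1, 2, 1): F = (3.84147, 15.000, -8.000).
Jacobian J = [[2·u + v + cos(u), u, 0], [10·u, 8·v - 2, 0], [-3·v, -3·u + w, v]].
At the point, J = [[4.54030, 1.000, 0.000], [10.000, 14.000, 0.000], [-6.000, -2.000, 2.000]] (det J = 107.12846).
Solving J·Δ = −F gives Δ = (-0.724, -0.554, 1.274).
Then the next iterate is (u, v, w)₁ = (0.276, 1.446, 2.274).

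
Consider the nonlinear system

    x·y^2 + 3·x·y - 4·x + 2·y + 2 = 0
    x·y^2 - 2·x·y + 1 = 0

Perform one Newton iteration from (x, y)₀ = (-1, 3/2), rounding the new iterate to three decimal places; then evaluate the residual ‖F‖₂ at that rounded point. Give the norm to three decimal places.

5.426

At (-1, 3/2): F = (2.250, 1.750).
Jacobian J = [[y^2 + 3·y - 4, 2·x·y + 3·x + 2], [y^2 - 2·y, 2·x·y - 2·x]].
At the point, J = [[2.750, -4.000], [-0.750, -1.000]] (det J = -5.750).
Solving J·Δ = −F gives Δ = (0.826, 1.130).
Then the next iterate is (x, y)₁ = (-0.174, 2.630).
Re-evaluating at (-0.174, 2.630): F = (5.37960, 0.71170), so ‖F‖₂ = 5.426.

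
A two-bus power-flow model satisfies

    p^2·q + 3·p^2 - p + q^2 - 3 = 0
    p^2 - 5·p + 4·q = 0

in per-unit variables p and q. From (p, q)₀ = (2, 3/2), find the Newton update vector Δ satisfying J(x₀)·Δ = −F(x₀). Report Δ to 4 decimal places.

(-0.8133, -0.2033)

At (2, 3/2): F = (15.2500, 0.0000).
Jacobian J = [[2·p·q + 6·p - 1, p^2 + 2·q], [2·p - 5, 4]].
At the point, J = [[17.0000, 7.0000], [-1.0000, 4.0000]] (det J = 75.0000).
Solving J·Δ = −F gives Δ = (-0.8133, -0.2033).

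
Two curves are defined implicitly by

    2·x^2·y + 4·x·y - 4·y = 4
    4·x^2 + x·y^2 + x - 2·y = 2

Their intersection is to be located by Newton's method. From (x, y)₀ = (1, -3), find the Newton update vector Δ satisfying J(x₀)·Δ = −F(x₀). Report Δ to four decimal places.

(-0.2821, 1.6154)

At (1, -3): F = (-10.0000, 18.0000).
Jacobian J = [[4·x·y + 4·y, 2·x^2 + 4·x - 4], [8·x + y^2 + 1, 2·x·y - 2]].
At the point, J = [[-24.0000, 2.0000], [18.0000, -8.0000]] (det J = 156.0000).
Solving J·Δ = −F gives Δ = (-0.2821, 1.6154).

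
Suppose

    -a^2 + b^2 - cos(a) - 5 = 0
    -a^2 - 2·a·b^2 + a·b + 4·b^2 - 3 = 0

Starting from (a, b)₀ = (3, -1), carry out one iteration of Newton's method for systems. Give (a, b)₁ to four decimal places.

At (3, -1): F = (-12.010008, -17.0000).
Jacobian J = [[-2·a + sin(a), 2·b], [-2·a - 2·b^2 + b, -4·a·b + a + 8·b]].
At the point, J = [[-5.858880, -2.0000], [-9.0000, 7.0000]] (det J = -59.012160).
Solving J·Δ = −F gives Δ = (-2.0008, -0.1439).
Then the next iterate is (a, b)₁ = (0.9992, -1.1439).

(0.9992, -1.1439)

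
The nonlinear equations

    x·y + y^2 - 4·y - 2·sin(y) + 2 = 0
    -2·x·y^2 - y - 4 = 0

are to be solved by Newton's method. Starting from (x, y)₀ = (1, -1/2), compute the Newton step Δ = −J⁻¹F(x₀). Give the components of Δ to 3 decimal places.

(-5.422, 1.289)

At (1, -1/2): F = (4.70885, -4.000).
Jacobian J = [[y, x + 2·y - 2·cos(y) - 4], [-2·y^2, -4·x·y - 1]].
At the point, J = [[-0.500, -5.75517], [-0.500, 1.000]] (det J = -3.37758).
Solving J·Δ = −F gives Δ = (-5.422, 1.289).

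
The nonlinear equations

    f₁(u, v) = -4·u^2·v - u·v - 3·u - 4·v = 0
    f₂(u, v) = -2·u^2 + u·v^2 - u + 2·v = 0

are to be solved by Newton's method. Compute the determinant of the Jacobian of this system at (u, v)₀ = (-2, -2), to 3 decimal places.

-132.000

J = [[-8·u·v - v - 3, -4·u^2 - u - 4], [-4·u + v^2 - 1, 2·u·v + 2]].
At the point, J = [[-33.000, -18.000], [11.000, 10.000]].
det J = -132.000.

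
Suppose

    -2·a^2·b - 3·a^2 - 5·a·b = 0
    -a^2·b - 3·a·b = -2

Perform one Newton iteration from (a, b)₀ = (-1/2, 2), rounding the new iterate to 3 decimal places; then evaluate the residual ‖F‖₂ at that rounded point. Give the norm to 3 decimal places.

10.653

At (-1/2, 2): F = (3.250, 4.500).
Jacobian J = [[-4·a·b - 6·a - 5·b, -2·a^2 - 5·a], [-2·a·b - 3·b, -a^2 - 3·a]].
At the point, J = [[-3.000, 2.000], [-4.000, 1.250]] (det J = 4.250).
Solving J·Δ = −F gives Δ = (1.162, 0.118).
Then the next iterate is (a, b)₁ = (0.662, 2.118).
Re-evaluating at (0.662, 2.118): F = (-10.18171, -3.13455), so ‖F‖₂ = 10.653.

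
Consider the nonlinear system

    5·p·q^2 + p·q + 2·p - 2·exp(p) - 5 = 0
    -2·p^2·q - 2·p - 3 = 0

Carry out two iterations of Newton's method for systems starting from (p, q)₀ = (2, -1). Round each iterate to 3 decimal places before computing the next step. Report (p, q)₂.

At (2, -1): F = (-7.77811, 1.000).
Jacobian J = [[5·q^2 + q - 2·exp(p) + 2, 10·p·q + p], [-4·p·q - 2, -2·p^2]].
At the point, J = [[-8.77811, -18.000], [6.000, -8.000]] (det J = 178.22490).
Solving J·Δ = −F gives Δ = (-0.450, -0.213).
Then the next iterate is (p, q)₁ = (1.550, -1.213).
Round to (1.550, -1.213) and repeat: F = (-1.79998, -0.27153), J = [[-1.27910, -17.25150], [5.52060, -4.805]].
Δ = (-0.039, -0.101), so (p, q)₂ = (1.511, -1.314).

(1.511, -1.314)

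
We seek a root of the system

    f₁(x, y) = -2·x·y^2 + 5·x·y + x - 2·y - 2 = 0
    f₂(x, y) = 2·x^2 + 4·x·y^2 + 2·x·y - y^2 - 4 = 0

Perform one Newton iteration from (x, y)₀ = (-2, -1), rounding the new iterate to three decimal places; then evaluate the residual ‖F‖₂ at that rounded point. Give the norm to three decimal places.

At (-2, -1): F = (12.000, -1.000).
Jacobian J = [[-2·y^2 + 5·y + 1, -4·x·y + 5·x - 2], [4·x + 4·y^2 + 2·y, 8·x·y + 2·x - 2·y]].
At the point, J = [[-6.000, -20.000], [-6.000, 14.000]] (det J = -204.000).
Solving J·Δ = −F gives Δ = (0.725, 0.382).
Then the next iterate is (x, y)₁ = (-1.275, -0.618).
Re-evaluating at (-1.275, -0.618): F = (2.87466, -1.50259), so ‖F‖₂ = 3.244.

3.244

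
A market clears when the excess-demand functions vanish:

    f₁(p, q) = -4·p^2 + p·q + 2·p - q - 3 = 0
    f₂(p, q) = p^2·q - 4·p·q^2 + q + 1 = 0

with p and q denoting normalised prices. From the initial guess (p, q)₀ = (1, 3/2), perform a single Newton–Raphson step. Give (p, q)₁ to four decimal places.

At (1, 3/2): F = (-5.0000, -5.0000).
Jacobian J = [[-8·p + q + 2, p - 1], [2·p·q - 4·q^2, p^2 - 8·p·q + 1]].
At the point, J = [[-4.5000, 0.0000], [-6.0000, -10.0000]] (det J = 45.0000).
Solving J·Δ = −F gives Δ = (-1.1111, 0.1667).
Then the next iterate is (p, q)₁ = (-0.1111, 1.6667).

(-0.1111, 1.6667)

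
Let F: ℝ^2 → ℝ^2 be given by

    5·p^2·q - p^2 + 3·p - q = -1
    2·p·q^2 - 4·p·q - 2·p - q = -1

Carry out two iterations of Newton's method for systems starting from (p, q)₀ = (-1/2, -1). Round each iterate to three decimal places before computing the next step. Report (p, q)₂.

(-0.386, -1.204)

At (-1/2, -1): F = (-1.000, 0.000).
Jacobian J = [[10·p·q - 2·p + 3, 5·p^2 - 1], [2·q^2 - 4·q - 2, 4·p·q - 4·p - 1]].
At the point, J = [[9.000, 0.250], [4.000, 3.000]] (det J = 26.000).
Solving J·Δ = −F gives Δ = (0.115, -0.154).
Then the next iterate is (p, q)₁ = (-0.385, -1.154).
Round to (-0.385, -1.154) and repeat: F = (-0.00448, 0.12142), J = [[8.21290, -0.25887], [5.27943, 2.31716]].
Δ = (-0.001, -0.050), so (p, q)₂ = (-0.386, -1.204).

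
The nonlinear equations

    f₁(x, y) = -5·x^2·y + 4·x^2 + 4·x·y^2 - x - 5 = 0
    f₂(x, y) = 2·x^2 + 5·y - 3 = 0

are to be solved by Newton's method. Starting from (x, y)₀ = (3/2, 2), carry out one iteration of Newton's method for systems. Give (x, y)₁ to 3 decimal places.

At (3/2, 2): F = (4.000, 11.500).
Jacobian J = [[-10·x·y + 8·x + 4·y^2 - 1, -5·x^2 + 8·x·y], [4·x, 5]].
At the point, J = [[-3.000, 12.750], [6.000, 5.000]] (det J = -91.500).
Solving J·Δ = −F gives Δ = (-1.384, -0.639).
Then the next iterate is (x, y)₁ = (0.116, 1.361).

(0.116, 1.361)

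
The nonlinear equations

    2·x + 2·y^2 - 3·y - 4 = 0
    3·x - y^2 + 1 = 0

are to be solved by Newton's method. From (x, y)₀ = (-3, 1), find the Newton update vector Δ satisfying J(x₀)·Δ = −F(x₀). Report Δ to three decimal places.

At (-3, 1): F = (-11.000, -9.000).
Jacobian J = [[2, 4·y - 3], [3, -2·y]].
At the point, J = [[2.000, 1.000], [3.000, -2.000]] (det J = -7.000).
Solving J·Δ = −F gives Δ = (4.429, 2.143).

(4.429, 2.143)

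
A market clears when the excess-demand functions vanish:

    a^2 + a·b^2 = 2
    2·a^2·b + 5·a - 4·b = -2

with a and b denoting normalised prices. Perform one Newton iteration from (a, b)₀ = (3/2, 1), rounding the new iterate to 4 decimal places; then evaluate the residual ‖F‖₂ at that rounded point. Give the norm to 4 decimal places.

At (3/2, 1): F = (1.7500, 10.0000).
Jacobian J = [[2·a + b^2, 2·a·b], [4·a·b + 5, 2·a^2 - 4]].
At the point, J = [[4.0000, 3.0000], [11.0000, 0.5000]] (det J = -31.0000).
Solving J·Δ = −F gives Δ = (-0.9395, 0.6694).
Then the next iterate is (a, b)₁ = (0.5605, 1.6694).
Re-evaluating at (0.5605, 1.6694): F = (-0.123784, -0.826182), so ‖F‖₂ = 0.8354.

0.8354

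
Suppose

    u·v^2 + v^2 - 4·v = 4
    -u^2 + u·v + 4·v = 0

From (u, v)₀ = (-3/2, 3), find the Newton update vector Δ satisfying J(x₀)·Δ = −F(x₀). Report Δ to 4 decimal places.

(0.2248, -2.6395)

At (-3/2, 3): F = (-20.5000, 5.2500).
Jacobian J = [[v^2, 2·u·v + 2·v - 4], [-2·u + v, u + 4]].
At the point, J = [[9.0000, -7.0000], [6.0000, 2.5000]] (det J = 64.5000).
Solving J·Δ = −F gives Δ = (0.2248, -2.6395).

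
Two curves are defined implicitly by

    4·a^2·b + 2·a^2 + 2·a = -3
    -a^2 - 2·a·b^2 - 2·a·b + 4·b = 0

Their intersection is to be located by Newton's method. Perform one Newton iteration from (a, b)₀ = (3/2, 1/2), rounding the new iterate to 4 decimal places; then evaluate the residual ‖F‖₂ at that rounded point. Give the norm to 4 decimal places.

30.8026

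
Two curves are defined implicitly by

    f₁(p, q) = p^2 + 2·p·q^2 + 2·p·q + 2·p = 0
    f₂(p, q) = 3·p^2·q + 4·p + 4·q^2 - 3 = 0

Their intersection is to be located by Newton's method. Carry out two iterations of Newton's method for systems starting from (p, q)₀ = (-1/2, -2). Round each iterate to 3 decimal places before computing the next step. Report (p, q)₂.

At (-1/2, -2): F = (-2.750, 9.500).
Jacobian J = [[2·p + 2·q^2 + 2·q + 2, 4·p·q + 2·p], [6·p·q + 4, 3·p^2 + 8·q]].
At the point, J = [[5.000, 3.000], [10.000, -15.250]] (det J = -106.250).
Solving J·Δ = −F gives Δ = (0.126, 0.706).
Then the next iterate is (p, q)₁ = (-0.374, -1.294).
Round to (-0.374, -1.294) and repeat: F = (-0.89269, 1.65875), J = [[2.01287, 1.18782], [6.90374, -9.93237]].
Δ = (0.245, 0.337), so (p, q)₂ = (-0.129, -0.957).

(-0.129, -0.957)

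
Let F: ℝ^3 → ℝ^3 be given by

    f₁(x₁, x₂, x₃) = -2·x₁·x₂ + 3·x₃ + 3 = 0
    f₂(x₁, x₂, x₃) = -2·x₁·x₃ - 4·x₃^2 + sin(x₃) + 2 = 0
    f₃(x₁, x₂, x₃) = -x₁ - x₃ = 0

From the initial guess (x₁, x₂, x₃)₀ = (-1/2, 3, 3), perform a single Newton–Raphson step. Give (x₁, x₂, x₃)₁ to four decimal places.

(-2.1185, -19.0661, 2.1185)

At (-1/2, 3, 3): F = (15.0000, -30.858880, -2.5000).
Jacobian J = [[-2·x₂, -2·x₁, 3], [-2·x₃, 0, -2·x₁ - 8·x₃ + cos(x₃)], [-1, 0, -1]].
At the point, J = [[-6.0000, 1.0000, 3.0000], [-6.0000, 0.0000, -23.989992], [-1.0000, 0.0000, -1.0000]] (det J = 17.989992).
Solving J·Δ = −F gives Δ = (-1.6185, -22.0661, -0.8815).
Then the next iterate is (x₁, x₂, x₃)₁ = (-2.1185, -19.0661, 2.1185).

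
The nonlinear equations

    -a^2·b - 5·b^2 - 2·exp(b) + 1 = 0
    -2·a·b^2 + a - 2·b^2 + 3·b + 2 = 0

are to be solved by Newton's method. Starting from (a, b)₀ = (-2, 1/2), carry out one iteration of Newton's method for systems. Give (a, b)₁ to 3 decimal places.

At (-2, 1/2): F = (-5.54744, 2.000).
Jacobian J = [[-2·a·b, -a^2 - 10·b - 2·exp(b)], [-2·b^2 + 1, -4·a·b - 4·b + 3]].
At the point, J = [[2.000, -12.29744], [0.500, 5.000]] (det J = 16.14872).
Solving J·Δ = −F gives Δ = (0.195, -0.419).
Then the next iterate is (a, b)₁ = (-1.805, 0.081).

(-1.805, 0.081)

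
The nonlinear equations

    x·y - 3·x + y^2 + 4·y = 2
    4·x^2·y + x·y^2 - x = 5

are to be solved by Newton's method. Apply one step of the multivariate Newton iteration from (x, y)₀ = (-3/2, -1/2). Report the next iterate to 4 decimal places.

(-0.8655, -0.0196)

At (-3/2, -1/2): F = (1.5000, -8.3750).
Jacobian J = [[y - 3, x + 2·y + 4], [8·x·y + y^2 - 1, 4·x^2 + 2·x·y]].
At the point, J = [[-3.5000, 1.5000], [5.2500, 10.5000]] (det J = -44.6250).
Solving J·Δ = −F gives Δ = (0.6345, 0.4804).
Then the next iterate is (x, y)₁ = (-0.8655, -0.0196).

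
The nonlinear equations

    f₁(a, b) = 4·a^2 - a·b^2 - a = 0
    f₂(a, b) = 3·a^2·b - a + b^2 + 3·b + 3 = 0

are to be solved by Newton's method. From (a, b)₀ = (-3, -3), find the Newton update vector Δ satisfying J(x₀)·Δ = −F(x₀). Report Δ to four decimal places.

At (-3, -3): F = (66.0000, -75.0000).
Jacobian J = [[8·a - b^2 - 1, -2·a·b], [6·a·b - 1, 3·a^2 + 2·b + 3]].
At the point, J = [[-34.0000, -18.0000], [53.0000, 24.0000]] (det J = 138.0000).
Solving J·Δ = −F gives Δ = (-1.6957, 6.8696).

(-1.6957, 6.8696)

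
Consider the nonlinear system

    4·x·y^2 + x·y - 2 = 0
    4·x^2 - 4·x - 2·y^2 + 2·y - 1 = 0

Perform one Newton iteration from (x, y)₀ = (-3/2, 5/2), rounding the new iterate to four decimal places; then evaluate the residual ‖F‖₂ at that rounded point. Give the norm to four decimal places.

12.8777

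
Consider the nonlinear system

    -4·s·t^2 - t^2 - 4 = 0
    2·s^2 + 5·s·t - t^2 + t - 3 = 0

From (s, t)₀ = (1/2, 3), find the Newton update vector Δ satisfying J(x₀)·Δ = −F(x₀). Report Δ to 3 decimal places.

(-0.150, -1.422)

At (1/2, 3): F = (-31.000, -1.000).
Jacobian J = [[-4·t^2, -8·s·t - 2·t], [4·s + 5·t, 5·s - 2·t + 1]].
At the point, J = [[-36.000, -18.000], [17.000, -2.500]] (det J = 396.000).
Solving J·Δ = −F gives Δ = (-0.150, -1.422).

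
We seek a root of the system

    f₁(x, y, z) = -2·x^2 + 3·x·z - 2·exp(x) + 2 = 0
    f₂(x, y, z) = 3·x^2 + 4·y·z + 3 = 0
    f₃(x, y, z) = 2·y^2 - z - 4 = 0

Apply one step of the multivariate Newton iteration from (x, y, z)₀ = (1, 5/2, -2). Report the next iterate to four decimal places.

(0.4475, 1.5469, -1.0309)

At (1, 5/2, -2): F = (-11.436564, -14.0000, 10.5000).
Jacobian J = [[-4·x + 3·z - 2·exp(x), 0, 3·x], [6·x, 4·z, 4·y], [0, 4·y, -1]].
At the point, J = [[-15.436564, 0.0000, 3.0000], [6.0000, -8.0000, 10.0000], [0.0000, 10.0000, -1.0000]] (det J = 1600.163856).
Solving J·Δ = −F gives Δ = (-0.5525, -0.9531, 0.9691).
Then the next iterate is (x, y, z)₁ = (0.4475, 1.5469, -1.0309).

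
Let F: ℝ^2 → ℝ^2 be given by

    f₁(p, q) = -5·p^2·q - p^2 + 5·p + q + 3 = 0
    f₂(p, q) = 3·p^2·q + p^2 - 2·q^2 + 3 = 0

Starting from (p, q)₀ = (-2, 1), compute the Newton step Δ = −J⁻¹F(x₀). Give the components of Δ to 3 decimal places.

(1.153, 0.181)

At (-2, 1): F = (-30.000, 17.000).
Jacobian J = [[-10·p·q - 2·p + 5, -5·p^2 + 1], [6·p·q + 2·p, 3·p^2 - 4·q]].
At the point, J = [[29.000, -19.000], [-16.000, 8.000]] (det J = -72.000).
Solving J·Δ = −F gives Δ = (1.153, 0.181).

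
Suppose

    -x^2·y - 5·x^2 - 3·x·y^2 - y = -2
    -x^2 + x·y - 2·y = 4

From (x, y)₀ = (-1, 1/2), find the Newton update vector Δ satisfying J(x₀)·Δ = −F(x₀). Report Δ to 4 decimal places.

(0.4887, -1.7594)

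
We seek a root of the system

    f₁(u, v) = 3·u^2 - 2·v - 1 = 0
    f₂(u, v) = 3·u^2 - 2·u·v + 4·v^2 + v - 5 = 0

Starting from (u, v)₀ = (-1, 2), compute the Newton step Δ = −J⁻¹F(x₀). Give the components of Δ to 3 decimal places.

(0.015, -1.045)

At (-1, 2): F = (-2.000, 20.000).
Jacobian J = [[6·u, -2], [6·u - 2·v, -2·u + 8·v + 1]].
At the point, J = [[-6.000, -2.000], [-10.000, 19.000]] (det J = -134.000).
Solving J·Δ = −F gives Δ = (0.015, -1.045).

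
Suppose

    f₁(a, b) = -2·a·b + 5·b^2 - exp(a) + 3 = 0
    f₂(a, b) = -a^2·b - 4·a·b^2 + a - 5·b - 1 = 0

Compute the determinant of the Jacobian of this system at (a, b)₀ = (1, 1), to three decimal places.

J = [[-2·b - exp(a), -2·a + 10·b], [-2·a·b - 4·b^2 + 1, -a^2 - 8·a·b - 5]].
At the point, J = [[-4.71828, 8.000], [-5.000, -14.000]].
det J = 106.056.

106.056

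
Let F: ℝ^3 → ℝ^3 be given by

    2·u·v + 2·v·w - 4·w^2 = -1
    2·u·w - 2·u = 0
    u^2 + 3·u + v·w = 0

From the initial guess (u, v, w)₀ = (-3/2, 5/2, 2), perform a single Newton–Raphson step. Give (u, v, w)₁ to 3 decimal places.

At (-3/2, 5/2, 2): F = (-12.500, -3.000, 2.750).
Jacobian J = [[2·v, 2·u + 2·w, 2·v - 8·w], [2·w - 2, 0, 2·u], [2·u + 3, w, v]].
At the point, J = [[5.000, 1.000, -11.000], [2.000, 0.000, -3.000], [0.000, 2.000, 2.500]] (det J = -19.000).
Solving J·Δ = −F gives Δ = (-0.513, 0.303, -1.342).
Then the next iterate is (u, v, w)₁ = (-2.013, 2.803, 0.658).

(-2.013, 2.803, 0.658)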